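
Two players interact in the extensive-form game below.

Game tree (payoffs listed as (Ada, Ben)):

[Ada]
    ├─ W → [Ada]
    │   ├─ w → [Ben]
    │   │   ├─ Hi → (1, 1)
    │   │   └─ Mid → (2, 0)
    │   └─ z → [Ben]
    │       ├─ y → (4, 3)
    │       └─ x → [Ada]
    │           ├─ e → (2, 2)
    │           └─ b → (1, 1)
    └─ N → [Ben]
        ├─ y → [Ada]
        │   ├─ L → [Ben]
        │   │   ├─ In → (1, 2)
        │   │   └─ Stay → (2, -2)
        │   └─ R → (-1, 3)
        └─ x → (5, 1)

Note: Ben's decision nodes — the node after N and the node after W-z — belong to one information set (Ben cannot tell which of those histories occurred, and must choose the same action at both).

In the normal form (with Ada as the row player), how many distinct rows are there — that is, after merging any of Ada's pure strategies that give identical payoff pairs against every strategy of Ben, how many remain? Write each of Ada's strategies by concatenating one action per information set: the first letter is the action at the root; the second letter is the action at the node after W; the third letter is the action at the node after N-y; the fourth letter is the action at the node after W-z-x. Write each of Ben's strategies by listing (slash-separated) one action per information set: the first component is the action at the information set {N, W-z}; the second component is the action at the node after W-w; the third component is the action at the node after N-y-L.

5

Ada has 16 pure strategies: WwLe, WwLb, WwRe, WwRb, WzLe, WzLb, WzRe, WzRb, NwLe, NwLb, NwRe, NwRb, NzLe, NzLb, NzRe, NzRb. Columns: y/Hi/In, y/Hi/Stay, y/Mid/In, y/Mid/Stay, x/Hi/In, x/Hi/Stay, x/Mid/In, x/Mid/Stay.
{WwLe, WwLb, WwRe, WwRb} → row (1,1) (1,1) (2,0) (2,0) (1,1) (1,1) (2,0) (2,0)
{WzLe, WzRe} → row (4,3) (4,3) (4,3) (4,3) (2,2) (2,2) (2,2) (2,2)
{WzLb, WzRb} → row (4,3) (4,3) (4,3) (4,3) (1,1) (1,1) (1,1) (1,1)
{NwLe, NwLb, NzLe, NzLb} → row (1,2) (2,-2) (1,2) (2,-2) (5,1) (5,1) (5,1) (5,1)
{NwRe, NwRb, NzRe, NzRb} → row (-1,3) (-1,3) (-1,3) (-1,3) (5,1) (5,1) (5,1) (5,1)
That's 5 distinct rows out of 16 strategies.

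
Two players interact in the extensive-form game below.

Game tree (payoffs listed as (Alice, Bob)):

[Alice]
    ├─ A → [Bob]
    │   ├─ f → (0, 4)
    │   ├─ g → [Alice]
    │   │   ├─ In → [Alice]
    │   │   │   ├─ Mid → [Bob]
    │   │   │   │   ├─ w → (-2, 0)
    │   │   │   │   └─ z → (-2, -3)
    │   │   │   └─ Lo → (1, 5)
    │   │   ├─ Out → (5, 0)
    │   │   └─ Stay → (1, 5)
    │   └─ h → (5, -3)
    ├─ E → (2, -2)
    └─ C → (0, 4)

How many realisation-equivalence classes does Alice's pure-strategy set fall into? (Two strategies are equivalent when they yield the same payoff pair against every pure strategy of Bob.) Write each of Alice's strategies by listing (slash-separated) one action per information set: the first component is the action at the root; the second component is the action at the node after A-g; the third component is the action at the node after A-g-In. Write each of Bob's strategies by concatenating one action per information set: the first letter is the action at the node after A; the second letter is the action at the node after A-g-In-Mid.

Alice has 18 pure strategies: A/In/Mid, A/In/Lo, A/Out/Mid, A/Out/Lo, A/Stay/Mid, A/Stay/Lo, E/In/Mid, E/In/Lo, E/Out/Mid, E/Out/Lo, E/Stay/Mid, E/Stay/Lo, C/In/Mid, C/In/Lo, C/Out/Mid, C/Out/Lo, C/Stay/Mid, C/Stay/Lo. Columns: fw, fz, gw, gz, hw, hz.
{A/In/Mid} → row (0,4) (0,4) (-2,0) (-2,-3) (5,-3) (5,-3)
{A/In/Lo, A/Stay/Mid, A/Stay/Lo} → row (0,4) (0,4) (1,5) (1,5) (5,-3) (5,-3)
{A/Out/Mid, A/Out/Lo} → row (0,4) (0,4) (5,0) (5,0) (5,-3) (5,-3)
{E/In/Mid, E/In/Lo, E/Out/Mid, E/Out/Lo, E/Stay/Mid, E/Stay/Lo} → row (2,-2) (2,-2) (2,-2) (2,-2) (2,-2) (2,-2)
{C/In/Mid, C/In/Lo, C/Out/Mid, C/Out/Lo, C/Stay/Mid, C/Stay/Lo} → row (0,4) (0,4) (0,4) (0,4) (0,4) (0,4)
That's 5 distinct rows out of 18 strategies.

5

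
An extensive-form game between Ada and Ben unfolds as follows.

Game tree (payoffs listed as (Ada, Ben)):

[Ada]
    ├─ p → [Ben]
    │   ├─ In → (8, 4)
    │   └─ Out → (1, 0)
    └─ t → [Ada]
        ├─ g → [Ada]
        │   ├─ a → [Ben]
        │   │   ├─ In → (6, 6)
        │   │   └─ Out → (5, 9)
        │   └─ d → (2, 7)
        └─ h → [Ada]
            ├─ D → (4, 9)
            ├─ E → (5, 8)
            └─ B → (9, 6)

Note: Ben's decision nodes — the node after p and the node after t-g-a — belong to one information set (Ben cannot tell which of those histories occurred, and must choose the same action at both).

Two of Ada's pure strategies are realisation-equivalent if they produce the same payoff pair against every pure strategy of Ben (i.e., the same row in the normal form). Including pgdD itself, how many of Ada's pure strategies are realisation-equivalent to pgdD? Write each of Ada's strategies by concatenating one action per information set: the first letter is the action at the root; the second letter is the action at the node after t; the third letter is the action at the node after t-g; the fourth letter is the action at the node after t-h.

12

Row for pgdD (columns In, Out): (8,4) (1,0).
Under pgdD, Ada's choice at the node after t and at the node after t-g and at the node after t-h can never be reached regardless of what Ben does, so varying those choices leaves every outcome unchanged.
Holding the reachable choices fixed and varying the unreachable ones freely already gives 2 × 2 × 3 = 12 equivalent strategies.
No other strategy reproduces this row, so those 12 are the full class: pgaD, pgaE, pgaB, pgdD, pgdE, pgdB, phaD, phaE, phaB, phdD, phdE, phdB.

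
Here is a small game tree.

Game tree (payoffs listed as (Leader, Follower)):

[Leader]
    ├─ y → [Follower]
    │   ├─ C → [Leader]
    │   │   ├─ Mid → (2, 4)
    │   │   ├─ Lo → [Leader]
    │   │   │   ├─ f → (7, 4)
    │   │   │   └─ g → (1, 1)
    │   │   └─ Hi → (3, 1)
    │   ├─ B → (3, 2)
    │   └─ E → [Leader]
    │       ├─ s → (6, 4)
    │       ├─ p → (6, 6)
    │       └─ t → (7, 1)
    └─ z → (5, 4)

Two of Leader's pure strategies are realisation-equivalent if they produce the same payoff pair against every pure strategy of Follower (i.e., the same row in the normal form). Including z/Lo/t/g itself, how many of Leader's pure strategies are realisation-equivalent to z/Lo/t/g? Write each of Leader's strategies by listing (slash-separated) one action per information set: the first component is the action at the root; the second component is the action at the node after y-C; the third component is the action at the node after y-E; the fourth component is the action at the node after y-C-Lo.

18

Row for z/Lo/t/g (columns C, B, E): (5,4) (5,4) (5,4).
Under z/Lo/t/g, Leader's choice at the node after y-C and at the node after y-E and at the node after y-C-Lo can never be reached regardless of what Follower does, so varying those choices leaves every outcome unchanged.
Holding the reachable choices fixed and varying the unreachable ones freely already gives 3 × 3 × 2 = 18 equivalent strategies.
No other strategy reproduces this row, so those 18 are the full class: z/Mid/s/f, z/Mid/s/g, z/Mid/p/f, z/Mid/p/g, z/Mid/t/f, z/Mid/t/g, z/Lo/s/f, z/Lo/s/g, z/Lo/p/f, z/Lo/p/g, z/Lo/t/f, z/Lo/t/g, z/Hi/s/f, z/Hi/s/g, z/Hi/p/f, z/Hi/p/g, z/Hi/t/f, z/Hi/t/g.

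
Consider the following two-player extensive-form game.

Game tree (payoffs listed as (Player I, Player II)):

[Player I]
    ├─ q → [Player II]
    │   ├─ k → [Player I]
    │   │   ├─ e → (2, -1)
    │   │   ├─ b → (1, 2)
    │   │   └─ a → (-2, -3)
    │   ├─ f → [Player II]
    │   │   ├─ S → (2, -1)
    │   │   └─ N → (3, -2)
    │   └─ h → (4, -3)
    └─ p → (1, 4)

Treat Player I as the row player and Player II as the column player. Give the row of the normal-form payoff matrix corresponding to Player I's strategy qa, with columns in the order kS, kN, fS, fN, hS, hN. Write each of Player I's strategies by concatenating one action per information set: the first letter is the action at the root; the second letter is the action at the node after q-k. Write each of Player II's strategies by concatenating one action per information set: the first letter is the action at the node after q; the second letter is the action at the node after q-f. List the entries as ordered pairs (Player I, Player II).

vs kS: Player I plays q → Player II plays k at [q] → Player I plays a at [q-k] → (-2, -3)
vs kN: Player I plays q → Player II plays k at [q] → Player I plays a at [q-k] → (-2, -3)
vs fS: Player I plays q → Player II plays f at [q] → Player II plays S at [q-f] → (2, -1)
vs fN: Player I plays q → Player II plays f at [q] → Player II plays N at [q-f] → (3, -2)
vs hS: Player I plays q → Player II plays h at [q] → (4, -3)
vs hN: Player I plays q → Player II plays h at [q] → (4, -3)

(-2,-3) (-2,-3) (2,-1) (3,-2) (4,-3) (4,-3)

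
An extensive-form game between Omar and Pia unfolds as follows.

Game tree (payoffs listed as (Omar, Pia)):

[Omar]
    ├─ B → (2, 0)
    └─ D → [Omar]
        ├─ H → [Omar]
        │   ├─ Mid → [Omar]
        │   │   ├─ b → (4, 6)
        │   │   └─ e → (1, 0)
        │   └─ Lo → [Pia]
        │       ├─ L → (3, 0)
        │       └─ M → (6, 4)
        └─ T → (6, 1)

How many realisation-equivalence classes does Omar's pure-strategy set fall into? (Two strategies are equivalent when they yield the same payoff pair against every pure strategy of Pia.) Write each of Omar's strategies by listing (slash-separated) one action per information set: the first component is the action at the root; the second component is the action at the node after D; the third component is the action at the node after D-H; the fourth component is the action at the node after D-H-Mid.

Omar has 16 pure strategies: B/H/Mid/b, B/H/Mid/e, B/H/Lo/b, B/H/Lo/e, B/T/Mid/b, B/T/Mid/e, B/T/Lo/b, B/T/Lo/e, D/H/Mid/b, D/H/Mid/e, D/H/Lo/b, D/H/Lo/e, D/T/Mid/b, D/T/Mid/e, D/T/Lo/b, D/T/Lo/e. Columns: L, M.
{B/H/Mid/b, B/H/Mid/e, B/H/Lo/b, B/H/Lo/e, B/T/Mid/b, B/T/Mid/e, B/T/Lo/b, B/T/Lo/e} → row (2,0) (2,0)
{D/H/Mid/b} → row (4,6) (4,6)
{D/H/Mid/e} → row (1,0) (1,0)
{D/H/Lo/b, D/H/Lo/e} → row (3,0) (6,4)
{D/T/Mid/b, D/T/Mid/e, D/T/Lo/b, D/T/Lo/e} → row (6,1) (6,1)
That's 5 distinct rows out of 16 strategies.

5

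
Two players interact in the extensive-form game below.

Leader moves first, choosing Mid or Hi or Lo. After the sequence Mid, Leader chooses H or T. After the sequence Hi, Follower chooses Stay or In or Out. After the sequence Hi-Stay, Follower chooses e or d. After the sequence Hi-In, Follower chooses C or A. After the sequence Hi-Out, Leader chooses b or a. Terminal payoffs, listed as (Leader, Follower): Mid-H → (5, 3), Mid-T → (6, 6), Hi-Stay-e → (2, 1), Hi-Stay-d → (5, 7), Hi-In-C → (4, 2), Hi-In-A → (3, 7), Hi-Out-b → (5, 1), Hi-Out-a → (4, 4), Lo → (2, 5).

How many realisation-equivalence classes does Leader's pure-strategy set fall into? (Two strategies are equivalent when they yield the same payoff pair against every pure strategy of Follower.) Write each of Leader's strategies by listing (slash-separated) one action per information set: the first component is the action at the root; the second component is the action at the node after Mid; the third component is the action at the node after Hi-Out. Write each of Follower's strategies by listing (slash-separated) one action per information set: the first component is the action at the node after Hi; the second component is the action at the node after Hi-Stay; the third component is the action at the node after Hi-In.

Leader has 12 pure strategies: Mid/H/b, Mid/H/a, Mid/T/b, Mid/T/a, Hi/H/b, Hi/H/a, Hi/T/b, Hi/T/a, Lo/H/b, Lo/H/a, Lo/T/b, Lo/T/a. Columns: Stay/e/C, Stay/e/A, Stay/d/C, Stay/d/A, In/e/C, In/e/A, In/d/C, In/d/A, Out/e/C, Out/e/A, Out/d/C, Out/d/A.
{Mid/H/b, Mid/H/a} → row (5,3) (5,3) (5,3) (5,3) (5,3) (5,3) (5,3) (5,3) (5,3) (5,3) (5,3) (5,3)
{Mid/T/b, Mid/T/a} → row (6,6) (6,6) (6,6) (6,6) (6,6) (6,6) (6,6) (6,6) (6,6) (6,6) (6,6) (6,6)
{Hi/H/b, Hi/T/b} → row (2,1) (2,1) (5,7) (5,7) (4,2) (3,7) (4,2) (3,7) (5,1) (5,1) (5,1) (5,1)
{Hi/H/a, Hi/T/a} → row (2,1) (2,1) (5,7) (5,7) (4,2) (3,7) (4,2) (3,7) (4,4) (4,4) (4,4) (4,4)
{Lo/H/b, Lo/H/a, Lo/T/b, Lo/T/a} → row (2,5) (2,5) (2,5) (2,5) (2,5) (2,5) (2,5) (2,5) (2,5) (2,5) (2,5) (2,5)
That's 5 distinct rows out of 12 strategies.

5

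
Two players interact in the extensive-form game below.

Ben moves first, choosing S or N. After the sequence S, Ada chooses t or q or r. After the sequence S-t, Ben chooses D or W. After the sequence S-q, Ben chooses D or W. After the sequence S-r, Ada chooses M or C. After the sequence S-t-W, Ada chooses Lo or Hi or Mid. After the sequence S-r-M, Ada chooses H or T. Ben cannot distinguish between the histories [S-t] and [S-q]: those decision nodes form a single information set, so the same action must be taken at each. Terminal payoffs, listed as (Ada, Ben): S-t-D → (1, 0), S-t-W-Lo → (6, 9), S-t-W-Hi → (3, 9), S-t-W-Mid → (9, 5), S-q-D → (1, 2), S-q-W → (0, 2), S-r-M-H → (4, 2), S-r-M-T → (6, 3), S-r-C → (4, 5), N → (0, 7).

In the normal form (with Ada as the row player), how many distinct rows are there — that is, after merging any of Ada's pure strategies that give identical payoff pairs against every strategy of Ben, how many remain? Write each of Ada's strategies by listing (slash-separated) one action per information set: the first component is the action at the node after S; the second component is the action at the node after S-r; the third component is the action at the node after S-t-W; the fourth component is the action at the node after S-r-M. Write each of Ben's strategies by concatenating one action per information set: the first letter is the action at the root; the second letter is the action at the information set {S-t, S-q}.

7

Ada has 36 pure strategies: t/M/Lo/H, t/M/Lo/T, t/M/Hi/H, t/M/Hi/T, t/M/Mid/H, t/M/Mid/T, t/C/Lo/H, t/C/Lo/T, t/C/Hi/H, t/C/Hi/T, t/C/Mid/H, t/C/Mid/T, q/M/Lo/H, q/M/Lo/T, q/M/Hi/H, q/M/Hi/T, q/M/Mid/H, q/M/Mid/T, q/C/Lo/H, q/C/Lo/T, q/C/Hi/H, q/C/Hi/T, q/C/Mid/H, q/C/Mid/T, r/M/Lo/H, r/M/Lo/T, r/M/Hi/H, r/M/Hi/T, r/M/Mid/H, r/M/Mid/T, r/C/Lo/H, r/C/Lo/T, r/C/Hi/H, r/C/Hi/T, r/C/Mid/H, r/C/Mid/T. Columns: SD, SW, ND, NW.
{t/M/Lo/H, t/M/Lo/T, t/C/Lo/H, t/C/Lo/T} → row (1,0) (6,9) (0,7) (0,7)
{t/M/Hi/H, t/M/Hi/T, t/C/Hi/H, t/C/Hi/T} → row (1,0) (3,9) (0,7) (0,7)
{t/M/Mid/H, t/M/Mid/T, t/C/Mid/H, t/C/Mid/T} → row (1,0) (9,5) (0,7) (0,7)
{q/M/Lo/H, q/M/Lo/T, q/M/Hi/H, q/M/Hi/T, q/M/Mid/H, q/M/Mid/T, q/C/Lo/H, q/C/Lo/T, q/C/Hi/H, q/C/Hi/T, q/C/Mid/H, q/C/Mid/T} → row (1,2) (0,2) (0,7) (0,7)
{r/M/Lo/H, r/M/Hi/H, r/M/Mid/H} → row (4,2) (4,2) (0,7) (0,7)
{r/M/Lo/T, r/M/Hi/T, r/M/Mid/T} → row (6,3) (6,3) (0,7) (0,7)
{r/C/Lo/H, r/C/Lo/T, r/C/Hi/H, r/C/Hi/T, r/C/Mid/H, r/C/Mid/T} → row (4,5) (4,5) (0,7) (0,7)
That's 7 distinct rows out of 36 strategies.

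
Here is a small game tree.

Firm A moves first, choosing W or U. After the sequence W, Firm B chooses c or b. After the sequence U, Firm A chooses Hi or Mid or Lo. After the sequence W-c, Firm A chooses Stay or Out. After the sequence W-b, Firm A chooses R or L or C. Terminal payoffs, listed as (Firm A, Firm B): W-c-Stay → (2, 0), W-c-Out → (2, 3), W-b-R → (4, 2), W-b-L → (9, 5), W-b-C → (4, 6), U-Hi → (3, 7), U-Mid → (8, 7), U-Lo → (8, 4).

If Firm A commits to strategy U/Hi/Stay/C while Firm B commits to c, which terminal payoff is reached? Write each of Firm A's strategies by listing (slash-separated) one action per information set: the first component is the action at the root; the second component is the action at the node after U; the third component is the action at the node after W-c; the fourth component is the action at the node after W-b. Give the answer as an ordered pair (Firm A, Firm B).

(3, 7)

Trace the play path from the root:
  Firm A plays U
  Firm A plays Hi at [U]
→ terminal payoff (3, 7).
(Firm A's choice at the node after W-c is never reached on this path, so it doesn't affect the outcome.)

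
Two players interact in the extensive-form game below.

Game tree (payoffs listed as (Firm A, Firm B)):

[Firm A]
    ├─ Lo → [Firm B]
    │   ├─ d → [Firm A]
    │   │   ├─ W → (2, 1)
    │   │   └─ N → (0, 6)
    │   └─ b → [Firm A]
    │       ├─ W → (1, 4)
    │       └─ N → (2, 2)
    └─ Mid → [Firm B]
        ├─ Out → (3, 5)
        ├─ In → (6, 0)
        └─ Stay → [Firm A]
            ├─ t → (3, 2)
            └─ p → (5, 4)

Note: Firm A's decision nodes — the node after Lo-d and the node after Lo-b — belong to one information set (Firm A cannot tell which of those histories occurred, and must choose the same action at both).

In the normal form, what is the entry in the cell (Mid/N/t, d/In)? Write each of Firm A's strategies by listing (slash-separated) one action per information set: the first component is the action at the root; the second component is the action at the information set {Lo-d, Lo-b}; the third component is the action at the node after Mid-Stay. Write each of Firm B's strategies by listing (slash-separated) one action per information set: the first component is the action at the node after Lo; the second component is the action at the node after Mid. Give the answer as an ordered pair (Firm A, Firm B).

(6, 0)

Trace the play path from the root:
  Firm A plays Mid
  Firm B plays In at [Mid]
→ terminal payoff (6, 0).
(Firm A's choice at the information set {Lo-d, Lo-b} is never reached on this path, so it doesn't affect the outcome.)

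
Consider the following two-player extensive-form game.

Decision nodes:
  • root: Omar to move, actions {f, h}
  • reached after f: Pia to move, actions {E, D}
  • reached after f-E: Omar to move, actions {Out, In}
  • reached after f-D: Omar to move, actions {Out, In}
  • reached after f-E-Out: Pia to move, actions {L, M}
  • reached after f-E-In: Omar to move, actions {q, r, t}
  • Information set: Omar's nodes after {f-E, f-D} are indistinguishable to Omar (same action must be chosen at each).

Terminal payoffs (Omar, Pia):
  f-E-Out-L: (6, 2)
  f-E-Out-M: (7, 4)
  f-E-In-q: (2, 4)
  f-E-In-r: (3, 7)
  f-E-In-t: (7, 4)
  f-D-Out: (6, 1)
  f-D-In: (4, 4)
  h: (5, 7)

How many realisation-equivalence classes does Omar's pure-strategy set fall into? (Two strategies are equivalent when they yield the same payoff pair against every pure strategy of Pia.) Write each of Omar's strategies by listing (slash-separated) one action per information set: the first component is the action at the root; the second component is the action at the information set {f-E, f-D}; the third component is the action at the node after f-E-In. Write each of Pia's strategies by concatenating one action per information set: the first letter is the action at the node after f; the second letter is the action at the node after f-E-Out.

Omar has 12 pure strategies: f/Out/q, f/Out/r, f/Out/t, f/In/q, f/In/r, f/In/t, h/Out/q, h/Out/r, h/Out/t, h/In/q, h/In/r, h/In/t. Columns: EL, EM, DL, DM.
{f/Out/q, f/Out/r, f/Out/t} → row (6,2) (7,4) (6,1) (6,1)
{f/In/q} → row (2,4) (2,4) (4,4) (4,4)
{f/In/r} → row (3,7) (3,7) (4,4) (4,4)
{f/In/t} → row (7,4) (7,4) (4,4) (4,4)
{h/Out/q, h/Out/r, h/Out/t, h/In/q, h/In/r, h/In/t} → row (5,7) (5,7) (5,7) (5,7)
That's 5 distinct rows out of 12 strategies.

5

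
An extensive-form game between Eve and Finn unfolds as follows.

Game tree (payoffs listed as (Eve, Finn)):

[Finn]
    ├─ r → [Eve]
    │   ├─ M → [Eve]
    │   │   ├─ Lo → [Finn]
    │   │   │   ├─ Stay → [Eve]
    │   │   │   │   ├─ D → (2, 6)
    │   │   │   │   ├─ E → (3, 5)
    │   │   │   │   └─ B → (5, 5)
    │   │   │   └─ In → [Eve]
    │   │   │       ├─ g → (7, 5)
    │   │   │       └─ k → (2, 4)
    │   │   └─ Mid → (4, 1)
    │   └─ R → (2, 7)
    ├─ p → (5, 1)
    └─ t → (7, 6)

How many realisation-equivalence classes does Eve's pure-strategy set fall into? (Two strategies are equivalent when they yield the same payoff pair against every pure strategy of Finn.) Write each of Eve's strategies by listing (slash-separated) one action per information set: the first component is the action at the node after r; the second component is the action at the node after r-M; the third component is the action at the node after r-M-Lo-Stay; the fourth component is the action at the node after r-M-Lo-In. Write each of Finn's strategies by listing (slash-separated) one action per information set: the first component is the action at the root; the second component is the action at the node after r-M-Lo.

8

Eve has 24 pure strategies: M/Lo/D/g, M/Lo/D/k, M/Lo/E/g, M/Lo/E/k, M/Lo/B/g, M/Lo/B/k, M/Mid/D/g, M/Mid/D/k, M/Mid/E/g, M/Mid/E/k, M/Mid/B/g, M/Mid/B/k, R/Lo/D/g, R/Lo/D/k, R/Lo/E/g, R/Lo/E/k, R/Lo/B/g, R/Lo/B/k, R/Mid/D/g, R/Mid/D/k, R/Mid/E/g, R/Mid/E/k, R/Mid/B/g, R/Mid/B/k. Columns: r/Stay, r/In, p/Stay, p/In, t/Stay, t/In.
{M/Lo/D/g} → row (2,6) (7,5) (5,1) (5,1) (7,6) (7,6)
{M/Lo/D/k} → row (2,6) (2,4) (5,1) (5,1) (7,6) (7,6)
{M/Lo/E/g} → row (3,5) (7,5) (5,1) (5,1) (7,6) (7,6)
{M/Lo/E/k} → row (3,5) (2,4) (5,1) (5,1) (7,6) (7,6)
{M/Lo/B/g} → row (5,5) (7,5) (5,1) (5,1) (7,6) (7,6)
{M/Lo/B/k} → row (5,5) (2,4) (5,1) (5,1) (7,6) (7,6)
{M/Mid/D/g, M/Mid/D/k, M/Mid/E/g, M/Mid/E/k, M/Mid/B/g, M/Mid/B/k} → row (4,1) (4,1) (5,1) (5,1) (7,6) (7,6)
{R/Lo/D/g, R/Lo/D/k, R/Lo/E/g, R/Lo/E/k, R/Lo/B/g, R/Lo/B/k, R/Mid/D/g, R/Mid/D/k, R/Mid/E/g, R/Mid/E/k, R/Mid/B/g, R/Mid/B/k} → row (2,7) (2,7) (5,1) (5,1) (7,6) (7,6)
That's 8 distinct rows out of 24 strategies.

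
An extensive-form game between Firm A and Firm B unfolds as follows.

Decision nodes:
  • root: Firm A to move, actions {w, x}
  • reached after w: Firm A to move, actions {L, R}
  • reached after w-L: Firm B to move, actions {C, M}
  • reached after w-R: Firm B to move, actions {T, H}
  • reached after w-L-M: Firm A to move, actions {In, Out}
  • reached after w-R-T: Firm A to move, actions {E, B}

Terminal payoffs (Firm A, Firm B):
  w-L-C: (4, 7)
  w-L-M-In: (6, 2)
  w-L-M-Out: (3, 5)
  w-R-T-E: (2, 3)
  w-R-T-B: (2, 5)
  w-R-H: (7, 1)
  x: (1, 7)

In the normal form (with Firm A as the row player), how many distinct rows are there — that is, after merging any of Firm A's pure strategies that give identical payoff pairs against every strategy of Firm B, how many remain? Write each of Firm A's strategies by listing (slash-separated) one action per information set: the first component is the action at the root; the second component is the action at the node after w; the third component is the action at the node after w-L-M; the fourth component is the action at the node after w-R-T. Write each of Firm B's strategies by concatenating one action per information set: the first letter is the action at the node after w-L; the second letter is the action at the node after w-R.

5

Firm A has 16 pure strategies: w/L/In/E, w/L/In/B, w/L/Out/E, w/L/Out/B, w/R/In/E, w/R/In/B, w/R/Out/E, w/R/Out/B, x/L/In/E, x/L/In/B, x/L/Out/E, x/L/Out/B, x/R/In/E, x/R/In/B, x/R/Out/E, x/R/Out/B. Columns: CT, CH, MT, MH.
{w/L/In/E, w/L/In/B} → row (4,7) (4,7) (6,2) (6,2)
{w/L/Out/E, w/L/Out/B} → row (4,7) (4,7) (3,5) (3,5)
{w/R/In/E, w/R/Out/E} → row (2,3) (7,1) (2,3) (7,1)
{w/R/In/B, w/R/Out/B} → row (2,5) (7,1) (2,5) (7,1)
{x/L/In/E, x/L/In/B, x/L/Out/E, x/L/Out/B, x/R/In/E, x/R/In/B, x/R/Out/E, x/R/Out/B} → row (1,7) (1,7) (1,7) (1,7)
That's 5 distinct rows out of 16 strategies.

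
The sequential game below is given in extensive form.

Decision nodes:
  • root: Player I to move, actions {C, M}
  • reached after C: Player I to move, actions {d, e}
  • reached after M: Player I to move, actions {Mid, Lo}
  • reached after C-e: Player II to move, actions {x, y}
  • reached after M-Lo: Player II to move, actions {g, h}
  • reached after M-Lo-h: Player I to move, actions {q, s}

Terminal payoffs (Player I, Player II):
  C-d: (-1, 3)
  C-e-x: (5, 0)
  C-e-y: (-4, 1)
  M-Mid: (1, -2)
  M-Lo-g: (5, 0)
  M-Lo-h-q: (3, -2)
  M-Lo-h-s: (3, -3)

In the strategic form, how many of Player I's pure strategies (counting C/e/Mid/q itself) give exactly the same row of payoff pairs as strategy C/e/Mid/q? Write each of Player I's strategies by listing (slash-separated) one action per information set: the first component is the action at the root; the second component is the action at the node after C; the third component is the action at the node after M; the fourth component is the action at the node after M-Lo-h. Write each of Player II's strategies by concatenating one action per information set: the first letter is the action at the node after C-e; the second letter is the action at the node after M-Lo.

4

Row for C/e/Mid/q (columns xg, xh, yg, yh): (5,0) (5,0) (-4,1) (-4,1).
Under C/e/Mid/q, Player I's choice at the node after M and at the node after M-Lo-h can never be reached regardless of what Player II does, so varying those choices leaves every outcome unchanged.
Holding the reachable choices fixed and varying the unreachable ones freely already gives 2 × 2 = 4 equivalent strategies.
No other strategy reproduces this row, so those 4 are the full class: C/e/Mid/q, C/e/Mid/s, C/e/Lo/q, C/e/Lo/s.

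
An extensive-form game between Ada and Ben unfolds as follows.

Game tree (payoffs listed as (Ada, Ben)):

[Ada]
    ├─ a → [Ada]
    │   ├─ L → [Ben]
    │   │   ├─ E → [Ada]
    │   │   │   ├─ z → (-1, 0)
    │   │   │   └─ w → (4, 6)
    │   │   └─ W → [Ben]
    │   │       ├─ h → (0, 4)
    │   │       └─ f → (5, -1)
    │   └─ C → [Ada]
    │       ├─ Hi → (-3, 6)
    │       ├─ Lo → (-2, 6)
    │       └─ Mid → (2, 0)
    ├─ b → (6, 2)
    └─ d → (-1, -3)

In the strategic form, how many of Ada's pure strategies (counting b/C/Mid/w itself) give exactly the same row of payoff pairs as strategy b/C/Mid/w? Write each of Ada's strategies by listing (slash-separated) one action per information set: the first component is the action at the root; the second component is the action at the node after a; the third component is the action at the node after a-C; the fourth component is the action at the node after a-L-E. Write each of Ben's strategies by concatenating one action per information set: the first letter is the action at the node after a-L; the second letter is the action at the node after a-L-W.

12

Row for b/C/Mid/w (columns Eh, Ef, Wh, Wf): (6,2) (6,2) (6,2) (6,2).
Under b/C/Mid/w, Ada's choice at the node after a and at the node after a-C and at the node after a-L-E can never be reached regardless of what Ben does, so varying those choices leaves every outcome unchanged.
Holding the reachable choices fixed and varying the unreachable ones freely already gives 2 × 3 × 2 = 12 equivalent strategies.
No other strategy reproduces this row, so those 12 are the full class: b/L/Hi/z, b/L/Hi/w, b/L/Lo/z, b/L/Lo/w, b/L/Mid/z, b/L/Mid/w, b/C/Hi/z, b/C/Hi/w, b/C/Lo/z, b/C/Lo/w, b/C/Mid/z, b/C/Mid/w.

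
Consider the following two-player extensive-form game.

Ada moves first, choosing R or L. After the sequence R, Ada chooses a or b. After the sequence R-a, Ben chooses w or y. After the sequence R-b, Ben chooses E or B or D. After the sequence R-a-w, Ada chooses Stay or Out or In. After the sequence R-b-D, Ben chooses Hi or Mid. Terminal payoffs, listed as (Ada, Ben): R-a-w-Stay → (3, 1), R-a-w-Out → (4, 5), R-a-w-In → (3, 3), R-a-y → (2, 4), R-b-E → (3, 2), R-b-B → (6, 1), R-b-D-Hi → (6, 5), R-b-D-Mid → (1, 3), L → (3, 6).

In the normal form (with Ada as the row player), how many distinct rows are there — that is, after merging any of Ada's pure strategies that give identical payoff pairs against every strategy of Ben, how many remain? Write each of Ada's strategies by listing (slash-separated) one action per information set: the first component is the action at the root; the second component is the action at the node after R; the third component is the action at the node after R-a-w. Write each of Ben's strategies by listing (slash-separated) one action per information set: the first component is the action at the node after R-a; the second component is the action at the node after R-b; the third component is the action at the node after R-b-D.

5

Ada has 12 pure strategies: R/a/Stay, R/a/Out, R/a/In, R/b/Stay, R/b/Out, R/b/In, L/a/Stay, L/a/Out, L/a/In, L/b/Stay, L/b/Out, L/b/In. Columns: w/E/Hi, w/E/Mid, w/B/Hi, w/B/Mid, w/D/Hi, w/D/Mid, y/E/Hi, y/E/Mid, y/B/Hi, y/B/Mid, y/D/Hi, y/D/Mid.
{R/a/Stay} → row (3,1) (3,1) (3,1) (3,1) (3,1) (3,1) (2,4) (2,4) (2,4) (2,4) (2,4) (2,4)
{R/a/Out} → row (4,5) (4,5) (4,5) (4,5) (4,5) (4,5) (2,4) (2,4) (2,4) (2,4) (2,4) (2,4)
{R/a/In} → row (3,3) (3,3) (3,3) (3,3) (3,3) (3,3) (2,4) (2,4) (2,4) (2,4) (2,4) (2,4)
{R/b/Stay, R/b/Out, R/b/In} → row (3,2) (3,2) (6,1) (6,1) (6,5) (1,3) (3,2) (3,2) (6,1) (6,1) (6,5) (1,3)
{L/a/Stay, L/a/Out, L/a/In, L/b/Stay, L/b/Out, L/b/In} → row (3,6) (3,6) (3,6) (3,6) (3,6) (3,6) (3,6) (3,6) (3,6) (3,6) (3,6) (3,6)
That's 5 distinct rows out of 12 strategies.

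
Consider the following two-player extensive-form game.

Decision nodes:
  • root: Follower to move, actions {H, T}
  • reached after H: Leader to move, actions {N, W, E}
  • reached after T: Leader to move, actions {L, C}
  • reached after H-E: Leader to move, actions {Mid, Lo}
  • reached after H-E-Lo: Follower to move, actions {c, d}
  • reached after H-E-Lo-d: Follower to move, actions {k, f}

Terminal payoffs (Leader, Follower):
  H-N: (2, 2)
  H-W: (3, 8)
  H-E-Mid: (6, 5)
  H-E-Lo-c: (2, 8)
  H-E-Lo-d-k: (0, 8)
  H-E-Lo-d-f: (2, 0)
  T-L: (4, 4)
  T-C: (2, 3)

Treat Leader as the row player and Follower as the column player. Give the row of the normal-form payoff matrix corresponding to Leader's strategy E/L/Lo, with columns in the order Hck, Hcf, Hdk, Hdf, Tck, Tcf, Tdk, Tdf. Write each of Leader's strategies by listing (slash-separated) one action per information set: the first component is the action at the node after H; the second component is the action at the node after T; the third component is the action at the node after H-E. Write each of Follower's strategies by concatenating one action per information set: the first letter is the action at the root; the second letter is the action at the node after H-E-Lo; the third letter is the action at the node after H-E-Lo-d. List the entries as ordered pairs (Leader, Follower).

vs Hck: Follower plays H → Leader plays E at [H] → Leader plays Lo at [H-E] → Follower plays c at [H-E-Lo] → (2, 8)
vs Hcf: Follower plays H → Leader plays E at [H] → Leader plays Lo at [H-E] → Follower plays c at [H-E-Lo] → (2, 8)
vs Hdk: Follower plays H → Leader plays E at [H] → Leader plays Lo at [H-E] → Follower plays d at [H-E-Lo] → Follower plays k at [H-E-Lo-d] → (0, 8)
vs Hdf: Follower plays H → Leader plays E at [H] → Leader plays Lo at [H-E] → Follower plays d at [H-E-Lo] → Follower plays f at [H-E-Lo-d] → (2, 0)
vs Tck: Follower plays T → Leader plays L at [T] → (4, 4)
vs Tcf: Follower plays T → Leader plays L at [T] → (4, 4)
vs Tdk: Follower plays T → Leader plays L at [T] → (4, 4)
vs Tdf: Follower plays T → Leader plays L at [T] → (4, 4)

(2,8) (2,8) (0,8) (2,0) (4,4) (4,4) (4,4) (4,4)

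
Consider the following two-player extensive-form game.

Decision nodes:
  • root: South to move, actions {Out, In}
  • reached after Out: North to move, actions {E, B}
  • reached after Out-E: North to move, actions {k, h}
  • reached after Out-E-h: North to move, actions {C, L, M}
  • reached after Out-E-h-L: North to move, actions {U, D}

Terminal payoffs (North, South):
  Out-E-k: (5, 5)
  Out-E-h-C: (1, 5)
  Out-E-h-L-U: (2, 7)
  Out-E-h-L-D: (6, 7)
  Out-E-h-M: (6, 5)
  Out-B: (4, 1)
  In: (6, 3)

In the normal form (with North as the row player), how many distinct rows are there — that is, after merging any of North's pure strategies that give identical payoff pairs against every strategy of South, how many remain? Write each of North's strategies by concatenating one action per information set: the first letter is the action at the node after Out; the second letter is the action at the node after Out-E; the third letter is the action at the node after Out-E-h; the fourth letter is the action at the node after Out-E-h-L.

6

North has 24 pure strategies: EkCU, EkCD, EkLU, EkLD, EkMU, EkMD, EhCU, EhCD, EhLU, EhLD, EhMU, EhMD, BkCU, BkCD, BkLU, BkLD, BkMU, BkMD, BhCU, BhCD, BhLU, BhLD, BhMU, BhMD. Columns: Out, In.
{EkCU, EkCD, EkLU, EkLD, EkMU, EkMD} → row (5,5) (6,3)
{EhCU, EhCD} → row (1,5) (6,3)
{EhLU} → row (2,7) (6,3)
{EhLD} → row (6,7) (6,3)
{EhMU, EhMD} → row (6,5) (6,3)
{BkCU, BkCD, BkLU, BkLD, BkMU, BkMD, BhCU, BhCD, BhLU, BhLD, BhMU, BhMD} → row (4,1) (6,3)
That's 6 distinct rows out of 24 strategies.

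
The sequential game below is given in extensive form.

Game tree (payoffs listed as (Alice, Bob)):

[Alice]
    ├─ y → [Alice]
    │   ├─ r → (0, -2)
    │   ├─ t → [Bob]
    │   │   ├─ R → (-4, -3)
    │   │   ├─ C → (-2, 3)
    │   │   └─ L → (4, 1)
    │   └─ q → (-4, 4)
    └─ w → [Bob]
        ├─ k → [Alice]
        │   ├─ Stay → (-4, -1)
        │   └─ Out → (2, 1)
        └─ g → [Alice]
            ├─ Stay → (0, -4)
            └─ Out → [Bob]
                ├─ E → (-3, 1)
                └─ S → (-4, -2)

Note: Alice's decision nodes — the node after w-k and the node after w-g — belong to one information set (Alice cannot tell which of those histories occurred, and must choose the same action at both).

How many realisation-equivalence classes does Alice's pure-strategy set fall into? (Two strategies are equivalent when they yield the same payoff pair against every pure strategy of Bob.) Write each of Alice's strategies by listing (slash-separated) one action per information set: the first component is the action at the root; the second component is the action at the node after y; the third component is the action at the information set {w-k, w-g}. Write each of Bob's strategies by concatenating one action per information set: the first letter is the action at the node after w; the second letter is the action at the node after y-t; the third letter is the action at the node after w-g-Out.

Alice has 12 pure strategies: y/r/Stay, y/r/Out, y/t/Stay, y/t/Out, y/q/Stay, y/q/Out, w/r/Stay, w/r/Out, w/t/Stay, w/t/Out, w/q/Stay, w/q/Out. Columns: kRE, kRS, kCE, kCS, kLE, kLS, gRE, gRS, gCE, gCS, gLE, gLS.
{y/r/Stay, y/r/Out} → row (0,-2) (0,-2) (0,-2) (0,-2) (0,-2) (0,-2) (0,-2) (0,-2) (0,-2) (0,-2) (0,-2) (0,-2)
{y/t/Stay, y/t/Out} → row (-4,-3) (-4,-3) (-2,3) (-2,3) (4,1) (4,1) (-4,-3) (-4,-3) (-2,3) (-2,3) (4,1) (4,1)
{y/q/Stay, y/q/Out} → row (-4,4) (-4,4) (-4,4) (-4,4) (-4,4) (-4,4) (-4,4) (-4,4) (-4,4) (-4,4) (-4,4) (-4,4)
{w/r/Stay, w/t/Stay, w/q/Stay} → row (-4,-1) (-4,-1) (-4,-1) (-4,-1) (-4,-1) (-4,-1) (0,-4) (0,-4) (0,-4) (0,-4) (0,-4) (0,-4)
{w/r/Out, w/t/Out, w/q/Out} → row (2,1) (2,1) (2,1) (2,1) (2,1) (2,1) (-3,1) (-4,-2) (-3,1) (-4,-2) (-3,1) (-4,-2)
That's 5 distinct rows out of 12 strategies.

5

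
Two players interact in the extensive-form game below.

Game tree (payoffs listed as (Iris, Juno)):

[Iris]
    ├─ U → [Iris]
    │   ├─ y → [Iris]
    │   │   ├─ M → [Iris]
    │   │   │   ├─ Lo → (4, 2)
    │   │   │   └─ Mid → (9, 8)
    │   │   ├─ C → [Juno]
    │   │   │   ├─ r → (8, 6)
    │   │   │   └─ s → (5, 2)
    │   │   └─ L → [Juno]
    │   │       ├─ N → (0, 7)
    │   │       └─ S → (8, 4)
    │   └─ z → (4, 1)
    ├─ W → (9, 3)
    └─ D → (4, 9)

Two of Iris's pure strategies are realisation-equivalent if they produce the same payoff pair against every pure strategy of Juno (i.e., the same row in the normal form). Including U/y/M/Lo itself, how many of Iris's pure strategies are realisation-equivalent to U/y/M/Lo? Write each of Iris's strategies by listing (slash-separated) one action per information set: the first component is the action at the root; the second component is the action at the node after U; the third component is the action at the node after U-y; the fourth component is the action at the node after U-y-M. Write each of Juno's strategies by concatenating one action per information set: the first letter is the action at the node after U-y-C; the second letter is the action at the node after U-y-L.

Row for U/y/M/Lo (columns rN, rS, sN, sS): (4,2) (4,2) (4,2) (4,2).
Every one of Iris's information sets is on the play path for some reply by Juno when Iris follows U/y/M/Lo.
Changing the action at any of them therefore changes at least one column, so only U/y/M/Lo itself gives this row.

1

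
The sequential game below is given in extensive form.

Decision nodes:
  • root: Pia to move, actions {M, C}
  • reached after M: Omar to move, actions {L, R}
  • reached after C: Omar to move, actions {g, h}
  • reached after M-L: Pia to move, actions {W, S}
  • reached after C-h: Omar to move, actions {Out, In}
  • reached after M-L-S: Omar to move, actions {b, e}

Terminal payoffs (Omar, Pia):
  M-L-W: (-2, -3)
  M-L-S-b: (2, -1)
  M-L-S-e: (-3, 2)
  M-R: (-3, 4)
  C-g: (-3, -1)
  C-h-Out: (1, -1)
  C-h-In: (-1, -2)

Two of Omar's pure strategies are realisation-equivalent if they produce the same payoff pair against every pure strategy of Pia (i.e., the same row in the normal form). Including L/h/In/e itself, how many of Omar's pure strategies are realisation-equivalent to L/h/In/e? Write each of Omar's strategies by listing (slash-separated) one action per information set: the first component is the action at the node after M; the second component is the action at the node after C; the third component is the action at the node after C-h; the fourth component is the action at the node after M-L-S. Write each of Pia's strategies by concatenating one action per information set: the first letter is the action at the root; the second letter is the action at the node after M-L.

1

Row for L/h/In/e (columns MW, MS, CW, CS): (-2,-3) (-3,2) (-1,-2) (-1,-2).
Every one of Omar's information sets is on the play path for some reply by Pia when Omar follows L/h/In/e.
Changing the action at any of them therefore changes at least one column, so only L/h/In/e itself gives this row.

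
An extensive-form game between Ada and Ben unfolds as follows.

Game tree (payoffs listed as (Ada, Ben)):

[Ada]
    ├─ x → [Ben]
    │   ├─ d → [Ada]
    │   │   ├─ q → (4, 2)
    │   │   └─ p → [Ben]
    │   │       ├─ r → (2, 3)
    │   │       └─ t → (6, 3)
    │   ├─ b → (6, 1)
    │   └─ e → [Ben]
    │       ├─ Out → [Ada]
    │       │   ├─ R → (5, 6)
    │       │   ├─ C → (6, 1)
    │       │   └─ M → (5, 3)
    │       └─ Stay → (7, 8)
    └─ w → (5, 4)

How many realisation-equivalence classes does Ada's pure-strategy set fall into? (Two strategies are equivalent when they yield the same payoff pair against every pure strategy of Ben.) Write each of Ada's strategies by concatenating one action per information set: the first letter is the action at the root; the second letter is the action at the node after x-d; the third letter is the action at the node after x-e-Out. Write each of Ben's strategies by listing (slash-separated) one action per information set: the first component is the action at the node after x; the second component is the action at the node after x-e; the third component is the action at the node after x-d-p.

Ada has 12 pure strategies: xqR, xqC, xqM, xpR, xpC, xpM, wqR, wqC, wqM, wpR, wpC, wpM. Columns: d/Out/r, d/Out/t, d/Stay/r, d/Stay/t, b/Out/r, b/Out/t, b/Stay/r, b/Stay/t, e/Out/r, e/Out/t, e/Stay/r, e/Stay/t.
{xqR} → row (4,2) (4,2) (4,2) (4,2) (6,1) (6,1) (6,1) (6,1) (5,6) (5,6) (7,8) (7,8)
{xqC} → row (4,2) (4,2) (4,2) (4,2) (6,1) (6,1) (6,1) (6,1) (6,1) (6,1) (7,8) (7,8)
{xqM} → row (4,2) (4,2) (4,2) (4,2) (6,1) (6,1) (6,1) (6,1) (5,3) (5,3) (7,8) (7,8)
{xpR} → row (2,3) (6,3) (2,3) (6,3) (6,1) (6,1) (6,1) (6,1) (5,6) (5,6) (7,8) (7,8)
{xpC} → row (2,3) (6,3) (2,3) (6,3) (6,1) (6,1) (6,1) (6,1) (6,1) (6,1) (7,8) (7,8)
{xpM} → row (2,3) (6,3) (2,3) (6,3) (6,1) (6,1) (6,1) (6,1) (5,3) (5,3) (7,8) (7,8)
{wqR, wqC, wqM, wpR, wpC, wpM} → row (5,4) (5,4) (5,4) (5,4) (5,4) (5,4) (5,4) (5,4) (5,4) (5,4) (5,4) (5,4)
That's 7 distinct rows out of 12 strategies.

7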